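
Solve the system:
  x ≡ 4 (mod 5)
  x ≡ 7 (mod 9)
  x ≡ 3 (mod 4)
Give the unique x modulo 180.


Moduli 5, 9, 4 are pairwise coprime; by CRT there is a unique solution modulo M = 5 · 9 · 4 = 180.
Solve pairwise, accumulating the modulus:
  Start with x ≡ 4 (mod 5).
  Combine with x ≡ 7 (mod 9): since gcd(5, 9) = 1, we get a unique residue mod 45.
    Write x = 4 + 5·t and substitute into x ≡ 7 (mod 9): 5·t ≡ 7 − 4 = 3 (mod 9).
    The inverse of 5 mod 9 is 2 (since 5·2 = 10 = 1·9 + 1), so t ≡ 2·3 = 6 ≡ 6 (mod 9).
    Then x = 4 + 5·6 = 34, valid modulo lcm(5, 9) = 45: x ≡ 34 (mod 45).
  Combine with x ≡ 3 (mod 4): since gcd(45, 4) = 1, we get a unique residue mod 180.
    Write x = 34 + 45·t and substitute into x ≡ 3 (mod 4): 45·t ≡ 3 − 34 = -31 (mod 4).
    Reduce coefficients mod 4: 1·t ≡ 1 (mod 4).
    So t ≡ 1 (mod 4).
    Then x = 34 + 45·1 = 79, valid modulo lcm(45, 4) = 180: x ≡ 79 (mod 180).
Verify: 79 mod 5 = 4 ✓, 79 mod 9 = 7 ✓, 79 mod 4 = 3 ✓.

x ≡ 79 (mod 180).


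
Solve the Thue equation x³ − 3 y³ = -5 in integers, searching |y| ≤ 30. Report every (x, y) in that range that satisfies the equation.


The equation is x³ - 3y³ = -5. For fixed y, x³ = 3·y³ − 5, so a solution requires the RHS to be a perfect cube.
Strategy: iterate y from -30 to 30, compute RHS = 3·y³ − 5, and check whether it is a (positive or negative) perfect cube.
Check small values of y:
  y = 0: RHS = -5 is not a perfect cube.
  y = 1: RHS = -2 is not a perfect cube.
  y = -1: RHS = -8 = (-2)³ ⇒ x = -2 works.
  y = 2: RHS = 19 is not a perfect cube.
  y = -2: RHS = -29 is not a perfect cube.
  y = 3: RHS = 76 is not a perfect cube.
  y = -3: RHS = -86 is not a perfect cube.
Continuing the search up to |y| = 30 finds no further solutions beyond those listed.
Collected solutions: (-2, -1).

Solutions (with |y| ≤ 30): (-2, -1).


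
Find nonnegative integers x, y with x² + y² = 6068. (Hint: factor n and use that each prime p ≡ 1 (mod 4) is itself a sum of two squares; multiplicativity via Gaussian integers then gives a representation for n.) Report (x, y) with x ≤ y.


Step 1: Factor n = 6068 = 2^2 · 37 · 41.
Step 2: Check the mod-4 condition on each prime factor: 2 = 2 (special); 37 ≡ 1 (mod 4), exponent 1; 41 ≡ 1 (mod 4), exponent 1.
All primes ≡ 3 (mod 4) appear to even exponent (or don't appear), so by the two-squares theorem n IS expressible as a sum of two squares.
Step 3: Build a representation. Group n = k² · m with k = 2 and m = 37 · 41 = 1517 (a product of primes ≡ 1 (mod 4)); a representation of m scales to one of n via (k·x)² + (k·y)² = k²(x² + y²). Each prime p ≡ 1 (mod 4) is itself a sum of two squares; find a² by testing p − a² for a perfect square:
  37: 37 − 1² = 36 = 6² ⇒ 37 = 1² + 6².
  41: 41 − 1² = 40, 41 − 2² = 37, 41 − 3² = 32, 41 − 4² = 25 = 5² ⇒ 41 = 4² + 5².
  Combine using the Brahmagupta–Fibonacci identity (a² + b²)(c² + d²) = (ac − bd)² + (ad + bc)² = (ac + bd)² + (ad − bc)²:
  37 · 41 = 1517: from (1² + 6²)(4² + 5²), take (1·4 − 6·5, 1·5 + 6·4) = (4 − 30, 5 + 24) = (-26, 29); dropping signs (only squares matter) gives (26, 29); check 26² + 29² = 676 + 841 = 1517 ✓.
  Scale by k = 2: (2·26, 2·29) = (52, 58).
Step 4: Order so x ≤ y and verify: 52² + 58² = 2704 + 3364 = 6068 = n. ✓

n = 6068 = 52² + 58² (one valid representation with x ≤ y).


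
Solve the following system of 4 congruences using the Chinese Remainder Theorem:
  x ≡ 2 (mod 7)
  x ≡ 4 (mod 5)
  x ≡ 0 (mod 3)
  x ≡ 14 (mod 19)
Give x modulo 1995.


Product of moduli M = 7 · 5 · 3 · 19 = 1995.
Merge one congruence at a time:
  Start: x ≡ 2 (mod 7).
  Combine with x ≡ 4 (mod 5); new modulus lcm = 35.
    Write x = 2 + 7·t and substitute into x ≡ 4 (mod 5): 7·t ≡ 4 − 2 = 2 (mod 5).
    Reduce coefficients mod 5: 2·t ≡ 2 (mod 5).
    The inverse of 2 mod 5 is 3 (since 2·3 = 6 = 1·5 + 1), so t ≡ 3·2 = 6 ≡ 1 (mod 5).
    Then x = 2 + 7·1 = 9, valid modulo lcm(7, 5) = 35: x ≡ 9 (mod 35).
  Combine with x ≡ 0 (mod 3); new modulus lcm = 105.
    Write x = 9 + 35·t and substitute into x ≡ 0 (mod 3): 35·t ≡ 0 − 9 = -9 (mod 3).
    Reduce coefficients mod 3: 2·t ≡ 0 (mod 3).
    The inverse of 2 mod 3 is 2 (since 2·2 = 4 = 1·3 + 1), so t ≡ 2·0 = 0 ≡ 0 (mod 3).
    Then x = 9 + 35·0 = 9, valid modulo lcm(35, 3) = 105: x ≡ 9 (mod 105).
  Combine with x ≡ 14 (mod 19); new modulus lcm = 1995.
    Write x = 9 + 105·t and substitute into x ≡ 14 (mod 19): 105·t ≡ 14 − 9 = 5 (mod 19).
    Reduce coefficients mod 19: 10·t ≡ 5 (mod 19).
    The inverse of 10 mod 19 is 2 (since 10·2 = 20 = 1·19 + 1), so t ≡ 2·5 = 10 ≡ 10 (mod 19).
    Then x = 9 + 105·10 = 1059, valid modulo lcm(105, 19) = 1995: x ≡ 1059 (mod 1995).
Verify against each original: 1059 mod 7 = 2, 1059 mod 5 = 4, 1059 mod 3 = 0, 1059 mod 19 = 14.

x ≡ 1059 (mod 1995).


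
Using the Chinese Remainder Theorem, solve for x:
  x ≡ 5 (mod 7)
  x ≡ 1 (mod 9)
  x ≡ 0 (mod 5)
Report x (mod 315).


Moduli 7, 9, 5 are pairwise coprime; by CRT there is a unique solution modulo M = 7 · 9 · 5 = 315.
Solve pairwise, accumulating the modulus:
  Start with x ≡ 5 (mod 7).
  Combine with x ≡ 1 (mod 9): since gcd(7, 9) = 1, we get a unique residue mod 63.
    Write x = 5 + 7·t and substitute into x ≡ 1 (mod 9): 7·t ≡ 1 − 5 = -4 (mod 9).
    Reduce coefficients mod 9: 7·t ≡ 5 (mod 9).
    The inverse of 7 mod 9 is 4 (since 7·4 = 28 = 3·9 + 1), so t ≡ 4·5 = 20 ≡ 2 (mod 9).
    Then x = 5 + 7·2 = 19, valid modulo lcm(7, 9) = 63: x ≡ 19 (mod 63).
  Combine with x ≡ 0 (mod 5): since gcd(63, 5) = 1, we get a unique residue mod 315.
    Write x = 19 + 63·t and substitute into x ≡ 0 (mod 5): 63·t ≡ 0 − 19 = -19 (mod 5).
    Reduce coefficients mod 5: 3·t ≡ 1 (mod 5).
    The inverse of 3 mod 5 is 2 (since 3·2 = 6 = 1·5 + 1), so t ≡ 2·1 = 2 ≡ 2 (mod 5).
    Then x = 19 + 63·2 = 145, valid modulo lcm(63, 5) = 315: x ≡ 145 (mod 315).
Verify: 145 mod 7 = 5 ✓, 145 mod 9 = 1 ✓, 145 mod 5 = 0 ✓.

x ≡ 145 (mod 315).


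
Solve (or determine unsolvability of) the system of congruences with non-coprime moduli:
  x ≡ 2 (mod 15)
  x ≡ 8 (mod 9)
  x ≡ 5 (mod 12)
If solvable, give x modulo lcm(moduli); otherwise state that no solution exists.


Moduli 15, 9, 12 are not pairwise coprime, so CRT works modulo lcm(m_i) when all pairwise compatibility conditions hold.
Pairwise compatibility: gcd(m_i, m_j) must divide a_i - a_j for every pair.
Merge one congruence at a time:
  Start: x ≡ 2 (mod 15).
  Combine with x ≡ 8 (mod 9): gcd(15, 9) = 3; 8 - 2 = 6, which IS divisible by 3, so compatible.
    Write x = 2 + 15·t and substitute into x ≡ 8 (mod 9): 15·t ≡ 8 − 2 = 6 (mod 9).
    Divide the congruence (and modulus) by g = 3: 5·t ≡ 2 (mod 3).
    Reduce coefficients mod 3: 2·t ≡ 2 (mod 3).
    The inverse of 2 mod 3 is 2 (since 2·2 = 4 = 1·3 + 1), so t ≡ 2·2 = 4 ≡ 1 (mod 3).
    Then x = 2 + 15·1 = 17, valid modulo lcm(15, 9) = 45: x ≡ 17 (mod 45).
  Combine with x ≡ 5 (mod 12): gcd(45, 12) = 3; 5 - 17 = -12, which IS divisible by 3, so compatible.
    Write x = 17 + 45·t and substitute into x ≡ 5 (mod 12): 45·t ≡ 5 − 17 = -12 (mod 12).
    Divide the congruence (and modulus) by g = 3: 15·t ≡ -4 (mod 4).
    Reduce coefficients mod 4: 3·t ≡ 0 (mod 4).
    The inverse of 3 mod 4 is 3 (since 3·3 = 9 = 2·4 + 1), so t ≡ 3·0 = 0 ≡ 0 (mod 4).
    Then x = 17 + 45·0 = 17, valid modulo lcm(45, 12) = 180: x ≡ 17 (mod 180).
Verify: 17 mod 15 = 2, 17 mod 9 = 8, 17 mod 12 = 5.

x ≡ 17 (mod 180).


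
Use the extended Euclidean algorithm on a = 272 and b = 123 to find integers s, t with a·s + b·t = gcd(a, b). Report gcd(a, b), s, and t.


Euclidean algorithm on (272, 123) — divide until remainder is 0:
  272 = 2 · 123 + 26
  123 = 4 · 26 + 19
  26 = 1 · 19 + 7
  19 = 2 · 7 + 5
  7 = 1 · 5 + 2
  5 = 2 · 2 + 1
  2 = 2 · 1 + 0
gcd(272, 123) = 1.
Track Bezout coefficients alongside the remainders: start with r₀ = 272 = a·1 + b·0 (s = 1, t = 0) and r₁ = 123 = a·0 + b·1 (s = 0, t = 1); each new remainder r_{k+1} = r_{k-1} − q_k·r_k inherits s_{k+1} = s_{k-1} − q_k·s_k, t_{k+1} = t_{k-1} − q_k·t_k, so r_k = a·s_k + b·t_k at every step:
  q = 2: r = 26, s = 1 − 2·0 = 1, t = 0 − 2·1 = -2  (check: 272·1 + 123·(-2) = 26)
  q = 4: r = 19, s = 0 − 4·1 = -4, t = 1 − 4·(-2) = 9  (check: 272·(-4) + 123·9 = 19)
  q = 1: r = 7, s = 1 − 1·(-4) = 5, t = -2 − 1·9 = -11  (check: 272·5 + 123·(-11) = 7)
  q = 2: r = 5, s = -4 − 2·5 = -14, t = 9 − 2·(-11) = 31  (check: 272·(-14) + 123·31 = 5)
  q = 1: r = 2, s = 5 − 1·(-14) = 19, t = -11 − 1·31 = -42  (check: 272·19 + 123·(-42) = 2)
  q = 2: r = 1, s = -14 − 2·19 = -52, t = 31 − 2·(-42) = 115  (check: 272·(-52) + 123·115 = 1)
The row with r = 1 (the gcd) gives the Bezout coefficients s = -52, t = 115.
Result: 272 · (-52) + 123 · (115) = 1.

gcd(272, 123) = 1; s = -52, t = 115 (check: 272·(-52) + 123·115 = 1).


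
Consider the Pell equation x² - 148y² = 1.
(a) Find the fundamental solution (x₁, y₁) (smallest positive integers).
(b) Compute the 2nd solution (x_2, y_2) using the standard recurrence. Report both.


Step 1: Find the fundamental solution (x₁, y₁) of x² - 148y² = 1.
  Expand √148 as a continued fraction. a₀ = ⌊√148⌋ = 12; iterate m_{k+1} = d_k·a_k − m_k, d_{k+1} = (148 − m_{k+1}²)/d_k, a_{k+1} = ⌊(a₀ + m_{k+1})/d_{k+1}⌋ (starting m₀ = 0, d₀ = 1), with convergents p_k = a_k·p_{k-1} + p_{k-2}, q_k = a_k·q_{k-1} + q_{k-2} (p₋₁ = 1, q₋₁ = 0):
  k = 0: a₀ = 12; p₀/q₀ = 12/1; p₀² − 148·q₀² = 144 − 148 = -4.
  k = 1: m = 12, d = 4, a = ⌊(12 + 12)/4⌋ = 6; p/q = (6·12 + 1)/(6·1 + 0) = 73/6; p² − 148·q² = 5329 − 5328 = 1.
  The first convergent with p² − 148·q² = 1 gives the fundamental solution (x₁, y₁) = (73, 6).
Step 2: Apply the recurrence (x_{n+1}, y_{n+1}) = (x₁x_n + 148y₁y_n, x₁y_n + y₁x_n) repeatedly.
  From (x_1, y_1) = (73, 6): x_2 = 73·73 + 148·6·6 = 10657; y_2 = 73·6 + 6·73 = 876.
Step 3: Verify x_2² - 148·y_2² = 113571649 - 113571648 = 1 (should be 1). ✓

(x_1, y_1) = (73, 6); (x_2, y_2) = (10657, 876).


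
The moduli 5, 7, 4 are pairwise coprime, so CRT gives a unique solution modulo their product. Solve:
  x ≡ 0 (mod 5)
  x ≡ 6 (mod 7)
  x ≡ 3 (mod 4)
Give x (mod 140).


Moduli 5, 7, 4 are pairwise coprime; by CRT there is a unique solution modulo M = 5 · 7 · 4 = 140.
Solve pairwise, accumulating the modulus:
  Start with x ≡ 0 (mod 5).
  Combine with x ≡ 6 (mod 7): since gcd(5, 7) = 1, we get a unique residue mod 35.
    Write x = 0 + 5·t and substitute into x ≡ 6 (mod 7): 5·t ≡ 6 − 0 = 6 (mod 7).
    The inverse of 5 mod 7 is 3 (since 5·3 = 15 = 2·7 + 1), so t ≡ 3·6 = 18 ≡ 4 (mod 7).
    Then x = 0 + 5·4 = 20, valid modulo lcm(5, 7) = 35: x ≡ 20 (mod 35).
  Combine with x ≡ 3 (mod 4): since gcd(35, 4) = 1, we get a unique residue mod 140.
    Write x = 20 + 35·t and substitute into x ≡ 3 (mod 4): 35·t ≡ 3 − 20 = -17 (mod 4).
    Reduce coefficients mod 4: 3·t ≡ 3 (mod 4).
    The inverse of 3 mod 4 is 3 (since 3·3 = 9 = 2·4 + 1), so t ≡ 3·3 = 9 ≡ 1 (mod 4).
    Then x = 20 + 35·1 = 55, valid modulo lcm(35, 4) = 140: x ≡ 55 (mod 140).
Verify: 55 mod 5 = 0 ✓, 55 mod 7 = 6 ✓, 55 mod 4 = 3 ✓.

x ≡ 55 (mod 140).


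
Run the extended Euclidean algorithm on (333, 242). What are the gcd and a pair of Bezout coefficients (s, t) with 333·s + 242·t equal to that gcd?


Euclidean algorithm on (333, 242) — divide until remainder is 0:
  333 = 1 · 242 + 91
  242 = 2 · 91 + 60
  91 = 1 · 60 + 31
  60 = 1 · 31 + 29
  31 = 1 · 29 + 2
  29 = 14 · 2 + 1
  2 = 2 · 1 + 0
gcd(333, 242) = 1.
Track Bezout coefficients alongside the remainders: start with r₀ = 333 = a·1 + b·0 (s = 1, t = 0) and r₁ = 242 = a·0 + b·1 (s = 0, t = 1); each new remainder r_{k+1} = r_{k-1} − q_k·r_k inherits s_{k+1} = s_{k-1} − q_k·s_k, t_{k+1} = t_{k-1} − q_k·t_k, so r_k = a·s_k + b·t_k at every step:
  q = 1: r = 91, s = 1 − 1·0 = 1, t = 0 − 1·1 = -1  (check: 333·1 + 242·(-1) = 91)
  q = 2: r = 60, s = 0 − 2·1 = -2, t = 1 − 2·(-1) = 3  (check: 333·(-2) + 242·3 = 60)
  q = 1: r = 31, s = 1 − 1·(-2) = 3, t = -1 − 1·3 = -4  (check: 333·3 + 242·(-4) = 31)
  q = 1: r = 29, s = -2 − 1·3 = -5, t = 3 − 1·(-4) = 7  (check: 333·(-5) + 242·7 = 29)
  q = 1: r = 2, s = 3 − 1·(-5) = 8, t = -4 − 1·7 = -11  (check: 333·8 + 242·(-11) = 2)
  q = 14: r = 1, s = -5 − 14·8 = -117, t = 7 − 14·(-11) = 161  (check: 333·(-117) + 242·161 = 1)
The row with r = 1 (the gcd) gives the Bezout coefficients s = -117, t = 161.
Result: 333 · (-117) + 242 · (161) = 1.

gcd(333, 242) = 1; s = -117, t = 161 (check: 333·(-117) + 242·161 = 1).


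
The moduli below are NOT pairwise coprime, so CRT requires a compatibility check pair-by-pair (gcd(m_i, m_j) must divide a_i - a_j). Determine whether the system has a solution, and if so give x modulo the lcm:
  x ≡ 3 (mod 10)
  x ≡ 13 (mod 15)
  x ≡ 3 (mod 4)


Moduli 10, 15, 4 are not pairwise coprime, so CRT works modulo lcm(m_i) when all pairwise compatibility conditions hold.
Pairwise compatibility: gcd(m_i, m_j) must divide a_i - a_j for every pair.
Merge one congruence at a time:
  Start: x ≡ 3 (mod 10).
  Combine with x ≡ 13 (mod 15): gcd(10, 15) = 5; 13 - 3 = 10, which IS divisible by 5, so compatible.
    Write x = 3 + 10·t and substitute into x ≡ 13 (mod 15): 10·t ≡ 13 − 3 = 10 (mod 15).
    Divide the congruence (and modulus) by g = 5: 2·t ≡ 2 (mod 3).
    The inverse of 2 mod 3 is 2 (since 2·2 = 4 = 1·3 + 1), so t ≡ 2·2 = 4 ≡ 1 (mod 3).
    Then x = 3 + 10·1 = 13, valid modulo lcm(10, 15) = 30: x ≡ 13 (mod 30).
  Combine with x ≡ 3 (mod 4): gcd(30, 4) = 2; 3 - 13 = -10, which IS divisible by 2, so compatible.
    Write x = 13 + 30·t and substitute into x ≡ 3 (mod 4): 30·t ≡ 3 − 13 = -10 (mod 4).
    Divide the congruence (and modulus) by g = 2: 15·t ≡ -5 (mod 2).
    Reduce coefficients mod 2: 1·t ≡ 1 (mod 2).
    So t ≡ 1 (mod 2).
    Then x = 13 + 30·1 = 43, valid modulo lcm(30, 4) = 60: x ≡ 43 (mod 60).
Verify: 43 mod 10 = 3, 43 mod 15 = 13, 43 mod 4 = 3.

x ≡ 43 (mod 60).


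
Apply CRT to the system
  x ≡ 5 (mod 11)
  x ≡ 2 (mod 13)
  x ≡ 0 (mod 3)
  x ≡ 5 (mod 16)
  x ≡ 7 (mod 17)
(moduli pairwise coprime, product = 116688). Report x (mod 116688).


Product of moduli M = 11 · 13 · 3 · 16 · 17 = 116688.
Merge one congruence at a time:
  Start: x ≡ 5 (mod 11).
  Combine with x ≡ 2 (mod 13); new modulus lcm = 143.
    Write x = 5 + 11·t and substitute into x ≡ 2 (mod 13): 11·t ≡ 2 − 5 = -3 (mod 13).
    Reduce coefficients mod 13: 11·t ≡ 10 (mod 13).
    The inverse of 11 mod 13 is 6 (since 11·6 = 66 = 5·13 + 1), so t ≡ 6·10 = 60 ≡ 8 (mod 13).
    Then x = 5 + 11·8 = 93, valid modulo lcm(11, 13) = 143: x ≡ 93 (mod 143).
  Combine with x ≡ 0 (mod 3); new modulus lcm = 429.
    Write x = 93 + 143·t and substitute into x ≡ 0 (mod 3): 143·t ≡ 0 − 93 = -93 (mod 3).
    Reduce coefficients mod 3: 2·t ≡ 0 (mod 3).
    The inverse of 2 mod 3 is 2 (since 2·2 = 4 = 1·3 + 1), so t ≡ 2·0 = 0 ≡ 0 (mod 3).
    Then x = 93 + 143·0 = 93, valid modulo lcm(143, 3) = 429: x ≡ 93 (mod 429).
  Combine with x ≡ 5 (mod 16); new modulus lcm = 6864.
    Write x = 93 + 429·t and substitute into x ≡ 5 (mod 16): 429·t ≡ 5 − 93 = -88 (mod 16).
    Reduce coefficients mod 16: 13·t ≡ 8 (mod 16).
    The inverse of 13 mod 16 is 5 (since 13·5 = 65 = 4·16 + 1), so t ≡ 5·8 = 40 ≡ 8 (mod 16).
    Then x = 93 + 429·8 = 3525, valid modulo lcm(429, 16) = 6864: x ≡ 3525 (mod 6864).
  Combine with x ≡ 7 (mod 17); new modulus lcm = 116688.
    Write x = 3525 + 6864·t and substitute into x ≡ 7 (mod 17): 6864·t ≡ 7 − 3525 = -3518 (mod 17).
    Reduce coefficients mod 17: 13·t ≡ 1 (mod 17).
    The inverse of 13 mod 17 is 4 (since 13·4 = 52 = 3·17 + 1), so t ≡ 4·1 = 4 ≡ 4 (mod 17).
    Then x = 3525 + 6864·4 = 30981, valid modulo lcm(6864, 17) = 116688: x ≡ 30981 (mod 116688).
Verify against each original: 30981 mod 11 = 5, 30981 mod 13 = 2, 30981 mod 3 = 0, 30981 mod 16 = 5, 30981 mod 17 = 7.

x ≡ 30981 (mod 116688).


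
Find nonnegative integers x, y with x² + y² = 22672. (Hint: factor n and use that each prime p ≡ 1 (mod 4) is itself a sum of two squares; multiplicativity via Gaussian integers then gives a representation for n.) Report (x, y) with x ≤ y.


Step 1: Factor n = 22672 = 2^4 · 13 · 109.
Step 2: Check the mod-4 condition on each prime factor: 2 = 2 (special); 13 ≡ 1 (mod 4), exponent 1; 109 ≡ 1 (mod 4), exponent 1.
All primes ≡ 3 (mod 4) appear to even exponent (or don't appear), so by the two-squares theorem n IS expressible as a sum of two squares.
Step 3: Build a representation. Group n = k² · m with k = 4 and m = 13 · 109 = 1417 (a product of primes ≡ 1 (mod 4)); a representation of m scales to one of n via (k·x)² + (k·y)² = k²(x² + y²). Each prime p ≡ 1 (mod 4) is itself a sum of two squares; find a² by testing p − a² for a perfect square:
  13: 13 − 1² = 12, 13 − 2² = 9 = 3² ⇒ 13 = 2² + 3².
  109: 109 − 1² = 108, 109 − 2² = 105, 109 − 3² = 100 = 10² ⇒ 109 = 3² + 10².
  Combine using the Brahmagupta–Fibonacci identity (a² + b²)(c² + d²) = (ac − bd)² + (ad + bc)² = (ac + bd)² + (ad − bc)²:
  13 · 109 = 1417: from (2² + 3²)(3² + 10²), take (2·3 − 3·10, 2·10 + 3·3) = (6 − 30, 20 + 9) = (-24, 29); dropping signs (only squares matter) gives (24, 29); check 24² + 29² = 576 + 841 = 1417 ✓.
  Scale by k = 4: (4·24, 4·29) = (96, 116).
Step 4: Order so x ≤ y and verify: 96² + 116² = 9216 + 13456 = 22672 = n. ✓

n = 22672 = 96² + 116² (one valid representation with x ≤ y).


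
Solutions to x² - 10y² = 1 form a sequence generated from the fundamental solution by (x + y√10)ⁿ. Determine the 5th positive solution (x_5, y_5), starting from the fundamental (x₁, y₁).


Step 1: Find the fundamental solution (x₁, y₁) of x² - 10y² = 1.
  Expand √10 as a continued fraction. a₀ = ⌊√10⌋ = 3; iterate m_{k+1} = d_k·a_k − m_k, d_{k+1} = (10 − m_{k+1}²)/d_k, a_{k+1} = ⌊(a₀ + m_{k+1})/d_{k+1}⌋ (starting m₀ = 0, d₀ = 1), with convergents p_k = a_k·p_{k-1} + p_{k-2}, q_k = a_k·q_{k-1} + q_{k-2} (p₋₁ = 1, q₋₁ = 0):
  k = 0: a₀ = 3; p₀/q₀ = 3/1; p₀² − 10·q₀² = 9 − 10 = -1.
  k = 1: m = 3, d = 1, a = ⌊(3 + 3)/1⌋ = 6; p/q = (6·3 + 1)/(6·1 + 0) = 19/6; p² − 10·q² = 361 − 360 = 1.
  The first convergent with p² − 10·q² = 1 gives the fundamental solution (x₁, y₁) = (19, 6).
Step 2: Apply the recurrence (x_{n+1}, y_{n+1}) = (x₁x_n + 10y₁y_n, x₁y_n + y₁x_n) repeatedly.
  From (x_1, y_1) = (19, 6): x_2 = 19·19 + 10·6·6 = 721; y_2 = 19·6 + 6·19 = 228.
  From (x_2, y_2) = (721, 228): x_3 = 19·721 + 10·6·228 = 27379; y_3 = 19·228 + 6·721 = 8658.
  From (x_3, y_3) = (27379, 8658): x_4 = 19·27379 + 10·6·8658 = 1039681; y_4 = 19·8658 + 6·27379 = 328776.
  From (x_4, y_4) = (1039681, 328776): x_5 = 19·1039681 + 10·6·328776 = 39480499; y_5 = 19·328776 + 6·1039681 = 12484830.
Step 3: Verify x_5² - 10·y_5² = 1558709801289001 - 1558709801289000 = 1 (should be 1). ✓

(x_1, y_1) = (19, 6); (x_5, y_5) = (39480499, 12484830).


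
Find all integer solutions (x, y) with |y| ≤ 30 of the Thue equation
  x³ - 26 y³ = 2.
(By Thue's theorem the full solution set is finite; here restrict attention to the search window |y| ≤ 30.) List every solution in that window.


The equation is x³ - 26y³ = 2. For fixed y, x³ = 26·y³ + 2, so a solution requires the RHS to be a perfect cube.
Strategy: iterate y from -30 to 30, compute RHS = 26·y³ + 2, and check whether it is a (positive or negative) perfect cube.
Check small values of y:
  y = 0: RHS = 2 is not a perfect cube.
  y = 1: RHS = 28 is not a perfect cube.
  y = -1: RHS = -24 is not a perfect cube.
  y = 2: RHS = 210 is not a perfect cube.
  y = -2: RHS = -206 is not a perfect cube.
  y = 3: RHS = 704 is not a perfect cube.
  y = -3: RHS = -700 is not a perfect cube.
Continuing the search up to |y| = 30 finds no solutions either.
No (x, y) in the scanned range satisfies the equation.

No integer solutions with |y| ≤ 30.


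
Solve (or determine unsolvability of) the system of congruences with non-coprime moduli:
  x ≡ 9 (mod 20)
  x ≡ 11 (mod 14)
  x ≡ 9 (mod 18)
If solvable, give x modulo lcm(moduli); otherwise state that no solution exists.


Moduli 20, 14, 18 are not pairwise coprime, so CRT works modulo lcm(m_i) when all pairwise compatibility conditions hold.
Pairwise compatibility: gcd(m_i, m_j) must divide a_i - a_j for every pair.
Merge one congruence at a time:
  Start: x ≡ 9 (mod 20).
  Combine with x ≡ 11 (mod 14): gcd(20, 14) = 2; 11 - 9 = 2, which IS divisible by 2, so compatible.
    Write x = 9 + 20·t and substitute into x ≡ 11 (mod 14): 20·t ≡ 11 − 9 = 2 (mod 14).
    Divide the congruence (and modulus) by g = 2: 10·t ≡ 1 (mod 7).
    Reduce coefficients mod 7: 3·t ≡ 1 (mod 7).
    The inverse of 3 mod 7 is 5 (since 3·5 = 15 = 2·7 + 1), so t ≡ 5·1 = 5 ≡ 5 (mod 7).
    Then x = 9 + 20·5 = 109, valid modulo lcm(20, 14) = 140: x ≡ 109 (mod 140).
  Combine with x ≡ 9 (mod 18): gcd(140, 18) = 2; 9 - 109 = -100, which IS divisible by 2, so compatible.
    Write x = 109 + 140·t and substitute into x ≡ 9 (mod 18): 140·t ≡ 9 − 109 = -100 (mod 18).
    Divide the congruence (and modulus) by g = 2: 70·t ≡ -50 (mod 9).
    Reduce coefficients mod 9: 7·t ≡ 4 (mod 9).
    The inverse of 7 mod 9 is 4 (since 7·4 = 28 = 3·9 + 1), so t ≡ 4·4 = 16 ≡ 7 (mod 9).
    Then x = 109 + 140·7 = 1089, valid modulo lcm(140, 18) = 1260: x ≡ 1089 (mod 1260).
Verify: 1089 mod 20 = 9, 1089 mod 14 = 11, 1089 mod 18 = 9.

x ≡ 1089 (mod 1260).


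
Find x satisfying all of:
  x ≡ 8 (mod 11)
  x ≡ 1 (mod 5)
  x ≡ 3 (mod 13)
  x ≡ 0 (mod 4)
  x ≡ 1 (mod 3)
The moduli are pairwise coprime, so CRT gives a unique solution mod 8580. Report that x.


Product of moduli M = 11 · 5 · 13 · 4 · 3 = 8580.
Merge one congruence at a time:
  Start: x ≡ 8 (mod 11).
  Combine with x ≡ 1 (mod 5); new modulus lcm = 55.
    Write x = 8 + 11·t and substitute into x ≡ 1 (mod 5): 11·t ≡ 1 − 8 = -7 (mod 5).
    Reduce coefficients mod 5: 1·t ≡ 3 (mod 5).
    So t ≡ 3 (mod 5).
    Then x = 8 + 11·3 = 41, valid modulo lcm(11, 5) = 55: x ≡ 41 (mod 55).
  Combine with x ≡ 3 (mod 13); new modulus lcm = 715.
    Write x = 41 + 55·t and substitute into x ≡ 3 (mod 13): 55·t ≡ 3 − 41 = -38 (mod 13).
    Reduce coefficients mod 13: 3·t ≡ 1 (mod 13).
    The inverse of 3 mod 13 is 9 (since 3·9 = 27 = 2·13 + 1), so t ≡ 9·1 = 9 ≡ 9 (mod 13).
    Then x = 41 + 55·9 = 536, valid modulo lcm(55, 13) = 715: x ≡ 536 (mod 715).
  Combine with x ≡ 0 (mod 4); new modulus lcm = 2860.
    Write x = 536 + 715·t and substitute into x ≡ 0 (mod 4): 715·t ≡ 0 − 536 = -536 (mod 4).
    Reduce coefficients mod 4: 3·t ≡ 0 (mod 4).
    The inverse of 3 mod 4 is 3 (since 3·3 = 9 = 2·4 + 1), so t ≡ 3·0 = 0 ≡ 0 (mod 4).
    Then x = 536 + 715·0 = 536, valid modulo lcm(715, 4) = 2860: x ≡ 536 (mod 2860).
  Combine with x ≡ 1 (mod 3); new modulus lcm = 8580.
    Write x = 536 + 2860·t and substitute into x ≡ 1 (mod 3): 2860·t ≡ 1 − 536 = -535 (mod 3).
    Reduce coefficients mod 3: 1·t ≡ 2 (mod 3).
    So t ≡ 2 (mod 3).
    Then x = 536 + 2860·2 = 6256, valid modulo lcm(2860, 3) = 8580: x ≡ 6256 (mod 8580).
Verify against each original: 6256 mod 11 = 8, 6256 mod 5 = 1, 6256 mod 13 = 3, 6256 mod 4 = 0, 6256 mod 3 = 1.

x ≡ 6256 (mod 8580).


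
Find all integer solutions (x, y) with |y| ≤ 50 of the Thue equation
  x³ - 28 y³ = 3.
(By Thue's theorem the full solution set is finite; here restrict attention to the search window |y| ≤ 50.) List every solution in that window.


The equation is x³ - 28y³ = 3. For fixed y, x³ = 28·y³ + 3, so a solution requires the RHS to be a perfect cube.
Strategy: iterate y from -50 to 50, compute RHS = 28·y³ + 3, and check whether it is a (positive or negative) perfect cube.
Check small values of y:
  y = 0: RHS = 3 is not a perfect cube.
  y = 1: RHS = 31 is not a perfect cube.
  y = -1: RHS = -25 is not a perfect cube.
  y = 2: RHS = 227 is not a perfect cube.
  y = -2: RHS = -221 is not a perfect cube.
  y = 3: RHS = 759 is not a perfect cube.
  y = -3: RHS = -753 is not a perfect cube.
Continuing the search up to |y| = 50 finds no solutions either.
No (x, y) in the scanned range satisfies the equation.

No integer solutions with |y| ≤ 50.


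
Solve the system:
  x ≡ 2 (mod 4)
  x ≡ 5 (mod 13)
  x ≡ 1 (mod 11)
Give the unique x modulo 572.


Moduli 4, 13, 11 are pairwise coprime; by CRT there is a unique solution modulo M = 4 · 13 · 11 = 572.
Solve pairwise, accumulating the modulus:
  Start with x ≡ 2 (mod 4).
  Combine with x ≡ 5 (mod 13): since gcd(4, 13) = 1, we get a unique residue mod 52.
    Write x = 2 + 4·t and substitute into x ≡ 5 (mod 13): 4·t ≡ 5 − 2 = 3 (mod 13).
    The inverse of 4 mod 13 is 10 (since 4·10 = 40 = 3·13 + 1), so t ≡ 10·3 = 30 ≡ 4 (mod 13).
    Then x = 2 + 4·4 = 18, valid modulo lcm(4, 13) = 52: x ≡ 18 (mod 52).
  Combine with x ≡ 1 (mod 11): since gcd(52, 11) = 1, we get a unique residue mod 572.
    Write x = 18 + 52·t and substitute into x ≡ 1 (mod 11): 52·t ≡ 1 − 18 = -17 (mod 11).
    Reduce coefficients mod 11: 8·t ≡ 5 (mod 11).
    The inverse of 8 mod 11 is 7 (since 8·7 = 56 = 5·11 + 1), so t ≡ 7·5 = 35 ≡ 2 (mod 11).
    Then x = 18 + 52·2 = 122, valid modulo lcm(52, 11) = 572: x ≡ 122 (mod 572).
Verify: 122 mod 4 = 2 ✓, 122 mod 13 = 5 ✓, 122 mod 11 = 1 ✓.

x ≡ 122 (mod 572).


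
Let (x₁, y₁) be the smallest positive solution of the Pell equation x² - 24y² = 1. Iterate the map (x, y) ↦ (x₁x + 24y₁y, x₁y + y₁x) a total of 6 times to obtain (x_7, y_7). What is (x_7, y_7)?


Step 1: Find the fundamental solution (x₁, y₁) of x² - 24y² = 1.
  Expand √24 as a continued fraction. a₀ = ⌊√24⌋ = 4; iterate m_{k+1} = d_k·a_k − m_k, d_{k+1} = (24 − m_{k+1}²)/d_k, a_{k+1} = ⌊(a₀ + m_{k+1})/d_{k+1}⌋ (starting m₀ = 0, d₀ = 1), with convergents p_k = a_k·p_{k-1} + p_{k-2}, q_k = a_k·q_{k-1} + q_{k-2} (p₋₁ = 1, q₋₁ = 0):
  k = 0: a₀ = 4; p₀/q₀ = 4/1; p₀² − 24·q₀² = 16 − 24 = -8.
  k = 1: m = 4, d = 8, a = ⌊(4 + 4)/8⌋ = 1; p/q = (1·4 + 1)/(1·1 + 0) = 5/1; p² − 24·q² = 25 − 24 = 1.
  The first convergent with p² − 24·q² = 1 gives the fundamental solution (x₁, y₁) = (5, 1).
Step 2: Apply the recurrence (x_{n+1}, y_{n+1}) = (x₁x_n + 24y₁y_n, x₁y_n + y₁x_n) repeatedly.
  From (x_1, y_1) = (5, 1): x_2 = 5·5 + 24·1·1 = 49; y_2 = 5·1 + 1·5 = 10.
  From (x_2, y_2) = (49, 10): x_3 = 5·49 + 24·1·10 = 485; y_3 = 5·10 + 1·49 = 99.
  From (x_3, y_3) = (485, 99): x_4 = 5·485 + 24·1·99 = 4801; y_4 = 5·99 + 1·485 = 980.
  From (x_4, y_4) = (4801, 980): x_5 = 5·4801 + 24·1·980 = 47525; y_5 = 5·980 + 1·4801 = 9701.
  From (x_5, y_5) = (47525, 9701): x_6 = 5·47525 + 24·1·9701 = 470449; y_6 = 5·9701 + 1·47525 = 96030.
  From (x_6, y_6) = (470449, 96030): x_7 = 5·470449 + 24·1·96030 = 4656965; y_7 = 5·96030 + 1·470449 = 950599.
Step 3: Verify x_7² - 24·y_7² = 21687323011225 - 21687323011224 = 1 (should be 1). ✓

(x_1, y_1) = (5, 1); (x_7, y_7) = (4656965, 950599).


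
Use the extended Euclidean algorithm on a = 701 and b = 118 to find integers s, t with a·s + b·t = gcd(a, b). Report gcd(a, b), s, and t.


Euclidean algorithm on (701, 118) — divide until remainder is 0:
  701 = 5 · 118 + 111
  118 = 1 · 111 + 7
  111 = 15 · 7 + 6
  7 = 1 · 6 + 1
  6 = 6 · 1 + 0
gcd(701, 118) = 1.
Track Bezout coefficients alongside the remainders: start with r₀ = 701 = a·1 + b·0 (s = 1, t = 0) and r₁ = 118 = a·0 + b·1 (s = 0, t = 1); each new remainder r_{k+1} = r_{k-1} − q_k·r_k inherits s_{k+1} = s_{k-1} − q_k·s_k, t_{k+1} = t_{k-1} − q_k·t_k, so r_k = a·s_k + b·t_k at every step:
  q = 5: r = 111, s = 1 − 5·0 = 1, t = 0 − 5·1 = -5  (check: 701·1 + 118·(-5) = 111)
  q = 1: r = 7, s = 0 − 1·1 = -1, t = 1 − 1·(-5) = 6  (check: 701·(-1) + 118·6 = 7)
  q = 15: r = 6, s = 1 − 15·(-1) = 16, t = -5 − 15·6 = -95  (check: 701·16 + 118·(-95) = 6)
  q = 1: r = 1, s = -1 − 1·16 = -17, t = 6 − 1·(-95) = 101  (check: 701·(-17) + 118·101 = 1)
The row with r = 1 (the gcd) gives the Bezout coefficients s = -17, t = 101.
Result: 701 · (-17) + 118 · (101) = 1.

gcd(701, 118) = 1; s = -17, t = 101 (check: 701·(-17) + 118·101 = 1).


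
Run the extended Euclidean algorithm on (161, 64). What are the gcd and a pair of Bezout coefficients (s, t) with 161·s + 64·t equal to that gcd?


Euclidean algorithm on (161, 64) — divide until remainder is 0:
  161 = 2 · 64 + 33
  64 = 1 · 33 + 31
  33 = 1 · 31 + 2
  31 = 15 · 2 + 1
  2 = 2 · 1 + 0
gcd(161, 64) = 1.
Track Bezout coefficients alongside the remainders: start with r₀ = 161 = a·1 + b·0 (s = 1, t = 0) and r₁ = 64 = a·0 + b·1 (s = 0, t = 1); each new remainder r_{k+1} = r_{k-1} − q_k·r_k inherits s_{k+1} = s_{k-1} − q_k·s_k, t_{k+1} = t_{k-1} − q_k·t_k, so r_k = a·s_k + b·t_k at every step:
  q = 2: r = 33, s = 1 − 2·0 = 1, t = 0 − 2·1 = -2  (check: 161·1 + 64·(-2) = 33)
  q = 1: r = 31, s = 0 − 1·1 = -1, t = 1 − 1·(-2) = 3  (check: 161·(-1) + 64·3 = 31)
  q = 1: r = 2, s = 1 − 1·(-1) = 2, t = -2 − 1·3 = -5  (check: 161·2 + 64·(-5) = 2)
  q = 15: r = 1, s = -1 − 15·2 = -31, t = 3 − 15·(-5) = 78  (check: 161·(-31) + 64·78 = 1)
The row with r = 1 (the gcd) gives the Bezout coefficients s = -31, t = 78.
Result: 161 · (-31) + 64 · (78) = 1.

gcd(161, 64) = 1; s = -31, t = 78 (check: 161·(-31) + 64·78 = 1).


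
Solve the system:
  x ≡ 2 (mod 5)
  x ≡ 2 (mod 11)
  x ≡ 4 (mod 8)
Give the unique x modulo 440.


Moduli 5, 11, 8 are pairwise coprime; by CRT there is a unique solution modulo M = 5 · 11 · 8 = 440.
Solve pairwise, accumulating the modulus:
  Start with x ≡ 2 (mod 5).
  Combine with x ≡ 2 (mod 11): since gcd(5, 11) = 1, we get a unique residue mod 55.
    Write x = 2 + 5·t and substitute into x ≡ 2 (mod 11): 5·t ≡ 2 − 2 = 0 (mod 11).
    The inverse of 5 mod 11 is 9 (since 5·9 = 45 = 4·11 + 1), so t ≡ 9·0 = 0 ≡ 0 (mod 11).
    Then x = 2 + 5·0 = 2, valid modulo lcm(5, 11) = 55: x ≡ 2 (mod 55).
  Combine with x ≡ 4 (mod 8): since gcd(55, 8) = 1, we get a unique residue mod 440.
    Write x = 2 + 55·t and substitute into x ≡ 4 (mod 8): 55·t ≡ 4 − 2 = 2 (mod 8).
    Reduce coefficients mod 8: 7·t ≡ 2 (mod 8).
    The inverse of 7 mod 8 is 7 (since 7·7 = 49 = 6·8 + 1), so t ≡ 7·2 = 14 ≡ 6 (mod 8).
    Then x = 2 + 55·6 = 332, valid modulo lcm(55, 8) = 440: x ≡ 332 (mod 440).
Verify: 332 mod 5 = 2 ✓, 332 mod 11 = 2 ✓, 332 mod 8 = 4 ✓.

x ≡ 332 (mod 440).


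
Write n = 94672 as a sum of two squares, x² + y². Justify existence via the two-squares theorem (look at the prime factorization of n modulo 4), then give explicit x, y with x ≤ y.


Step 1: Factor n = 94672 = 2^4 · 61 · 97.
Step 2: Check the mod-4 condition on each prime factor: 2 = 2 (special); 61 ≡ 1 (mod 4), exponent 1; 97 ≡ 1 (mod 4), exponent 1.
All primes ≡ 3 (mod 4) appear to even exponent (or don't appear), so by the two-squares theorem n IS expressible as a sum of two squares.
Step 3: Build a representation. Group n = k² · m with k = 4 and m = 61 · 97 = 5917 (a product of primes ≡ 1 (mod 4)); a representation of m scales to one of n via (k·x)² + (k·y)² = k²(x² + y²). Each prime p ≡ 1 (mod 4) is itself a sum of two squares; find a² by testing p − a² for a perfect square:
  61: 61 − 1² = 60, 61 − 2² = 57, 61 − 3² = 52, 61 − 4² = 45, 61 − 5² = 36 = 6² ⇒ 61 = 5² + 6².
  97: 97 − 1² = 96, 97 − 2² = 93, 97 − 3² = 88, 97 − 4² = 81 = 9² ⇒ 97 = 4² + 9².
  Combine using the Brahmagupta–Fibonacci identity (a² + b²)(c² + d²) = (ac − bd)² + (ad + bc)² = (ac + bd)² + (ad − bc)²:
  61 · 97 = 5917: from (5² + 6²)(4² + 9²), take (5·4 − 6·9, 5·9 + 6·4) = (20 − 54, 45 + 24) = (-34, 69); dropping signs (only squares matter) gives (34, 69); check 34² + 69² = 1156 + 4761 = 5917 ✓.
  Scale by k = 4: (4·34, 4·69) = (136, 276).
Step 4: Order so x ≤ y and verify: 136² + 276² = 18496 + 76176 = 94672 = n. ✓

n = 94672 = 136² + 276² (one valid representation with x ≤ y).


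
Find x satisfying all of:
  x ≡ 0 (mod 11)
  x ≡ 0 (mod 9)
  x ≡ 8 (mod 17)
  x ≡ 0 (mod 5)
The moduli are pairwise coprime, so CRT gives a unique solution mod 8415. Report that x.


Product of moduli M = 11 · 9 · 17 · 5 = 8415.
Merge one congruence at a time:
  Start: x ≡ 0 (mod 11).
  Combine with x ≡ 0 (mod 9); new modulus lcm = 99.
    Write x = 0 + 11·t and substitute into x ≡ 0 (mod 9): 11·t ≡ 0 − 0 = 0 (mod 9).
    Reduce coefficients mod 9: 2·t ≡ 0 (mod 9).
    The inverse of 2 mod 9 is 5 (since 2·5 = 10 = 1·9 + 1), so t ≡ 5·0 = 0 ≡ 0 (mod 9).
    Then x = 0 + 11·0 = 0, valid modulo lcm(11, 9) = 99: x ≡ 0 (mod 99).
  Combine with x ≡ 8 (mod 17); new modulus lcm = 1683.
    Write x = 0 + 99·t and substitute into x ≡ 8 (mod 17): 99·t ≡ 8 − 0 = 8 (mod 17).
    Reduce coefficients mod 17: 14·t ≡ 8 (mod 17).
    The inverse of 14 mod 17 is 11 (since 14·11 = 154 = 9·17 + 1), so t ≡ 11·8 = 88 ≡ 3 (mod 17).
    Then x = 0 + 99·3 = 297, valid modulo lcm(99, 17) = 1683: x ≡ 297 (mod 1683).
  Combine with x ≡ 0 (mod 5); new modulus lcm = 8415.
    Write x = 297 + 1683·t and substitute into x ≡ 0 (mod 5): 1683·t ≡ 0 − 297 = -297 (mod 5).
    Reduce coefficients mod 5: 3·t ≡ 3 (mod 5).
    The inverse of 3 mod 5 is 2 (since 3·2 = 6 = 1·5 + 1), so t ≡ 2·3 = 6 ≡ 1 (mod 5).
    Then x = 297 + 1683·1 = 1980, valid modulo lcm(1683, 5) = 8415: x ≡ 1980 (mod 8415).
Verify against each original: 1980 mod 11 = 0, 1980 mod 9 = 0, 1980 mod 17 = 8, 1980 mod 5 = 0.

x ≡ 1980 (mod 8415).


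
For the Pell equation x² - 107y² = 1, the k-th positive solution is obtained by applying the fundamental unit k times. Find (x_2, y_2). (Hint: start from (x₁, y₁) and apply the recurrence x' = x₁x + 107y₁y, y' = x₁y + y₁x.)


Step 1: Find the fundamental solution (x₁, y₁) of x² - 107y² = 1.
  Expand √107 as a continued fraction. a₀ = ⌊√107⌋ = 10; iterate m_{k+1} = d_k·a_k − m_k, d_{k+1} = (107 − m_{k+1}²)/d_k, a_{k+1} = ⌊(a₀ + m_{k+1})/d_{k+1}⌋ (starting m₀ = 0, d₀ = 1), with convergents p_k = a_k·p_{k-1} + p_{k-2}, q_k = a_k·q_{k-1} + q_{k-2} (p₋₁ = 1, q₋₁ = 0):
  k = 0: a₀ = 10; p₀/q₀ = 10/1; p₀² − 107·q₀² = 100 − 107 = -7.
  k = 1: m = 10, d = 7, a = ⌊(10 + 10)/7⌋ = 2; p/q = (2·10 + 1)/(2·1 + 0) = 21/2; p² − 107·q² = 441 − 428 = 13.
  k = 2: m = 4, d = 13, a = ⌊(10 + 4)/13⌋ = 1; p/q = (1·21 + 10)/(1·2 + 1) = 31/3; p² − 107·q² = 961 − 963 = -2.
  k = 3: m = 9, d = 2, a = ⌊(10 + 9)/2⌋ = 9; p/q = (9·31 + 21)/(9·3 + 2) = 300/29; p² − 107·q² = 90000 − 89987 = 13.
  k = 4: m = 9, d = 13, a = ⌊(10 + 9)/13⌋ = 1; p/q = (1·300 + 31)/(1·29 + 3) = 331/32; p² − 107·q² = 109561 − 109568 = -7.
  k = 5: m = 4, d = 7, a = ⌊(10 + 4)/7⌋ = 2; p/q = (2·331 + 300)/(2·32 + 29) = 962/93; p² − 107·q² = 925444 − 925443 = 1.
  The first convergent with p² − 107·q² = 1 gives the fundamental solution (x₁, y₁) = (962, 93).
Step 2: Apply the recurrence (x_{n+1}, y_{n+1}) = (x₁x_n + 107y₁y_n, x₁y_n + y₁x_n) repeatedly.
  From (x_1, y_1) = (962, 93): x_2 = 962·962 + 107·93·93 = 1850887; y_2 = 962·93 + 93·962 = 178932.
Step 3: Verify x_2² - 107·y_2² = 3425782686769 - 3425782686768 = 1 (should be 1). ✓

(x_1, y_1) = (962, 93); (x_2, y_2) = (1850887, 178932).


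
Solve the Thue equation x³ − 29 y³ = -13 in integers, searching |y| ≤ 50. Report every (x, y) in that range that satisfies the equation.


The equation is x³ - 29y³ = -13. For fixed y, x³ = 29·y³ − 13, so a solution requires the RHS to be a perfect cube.
Strategy: iterate y from -50 to 50, compute RHS = 29·y³ − 13, and check whether it is a (positive or negative) perfect cube.
Check small values of y:
  y = 0: RHS = -13 is not a perfect cube.
  y = 1: RHS = 16 is not a perfect cube.
  y = -1: RHS = -42 is not a perfect cube.
  y = 2: RHS = 219 is not a perfect cube.
  y = -2: RHS = -245 is not a perfect cube.
  y = 3: RHS = 770 is not a perfect cube.
  y = -3: RHS = -796 is not a perfect cube.
Continuing the search up to |y| = 50 finds no solutions either.
No (x, y) in the scanned range satisfies the equation.

No integer solutions with |y| ≤ 50.


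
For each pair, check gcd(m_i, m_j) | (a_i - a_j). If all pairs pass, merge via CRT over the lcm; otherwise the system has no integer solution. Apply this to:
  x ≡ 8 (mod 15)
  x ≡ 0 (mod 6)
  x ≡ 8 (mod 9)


Moduli 15, 6, 9 are not pairwise coprime, so CRT works modulo lcm(m_i) when all pairwise compatibility conditions hold.
Pairwise compatibility: gcd(m_i, m_j) must divide a_i - a_j for every pair.
Merge one congruence at a time:
  Start: x ≡ 8 (mod 15).
  Combine with x ≡ 0 (mod 6): gcd(15, 6) = 3, and 0 - 8 = -8 is NOT divisible by 3.
    ⇒ system is inconsistent (no integer solution).

No solution (the system is inconsistent).


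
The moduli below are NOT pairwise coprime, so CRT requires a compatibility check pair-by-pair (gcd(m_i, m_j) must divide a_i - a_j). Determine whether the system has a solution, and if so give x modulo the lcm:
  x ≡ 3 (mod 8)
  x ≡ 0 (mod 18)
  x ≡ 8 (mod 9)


Moduli 8, 18, 9 are not pairwise coprime, so CRT works modulo lcm(m_i) when all pairwise compatibility conditions hold.
Pairwise compatibility: gcd(m_i, m_j) must divide a_i - a_j for every pair.
Merge one congruence at a time:
  Start: x ≡ 3 (mod 8).
  Combine with x ≡ 0 (mod 18): gcd(8, 18) = 2, and 0 - 3 = -3 is NOT divisible by 2.
    ⇒ system is inconsistent (no integer solution).

No solution (the system is inconsistent).


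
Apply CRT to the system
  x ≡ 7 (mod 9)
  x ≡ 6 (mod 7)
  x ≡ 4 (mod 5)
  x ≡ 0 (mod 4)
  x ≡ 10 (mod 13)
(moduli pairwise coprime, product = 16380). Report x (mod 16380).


Product of moduli M = 9 · 7 · 5 · 4 · 13 = 16380.
Merge one congruence at a time:
  Start: x ≡ 7 (mod 9).
  Combine with x ≡ 6 (mod 7); new modulus lcm = 63.
    Write x = 7 + 9·t and substitute into x ≡ 6 (mod 7): 9·t ≡ 6 − 7 = -1 (mod 7).
    Reduce coefficients mod 7: 2·t ≡ 6 (mod 7).
    The inverse of 2 mod 7 is 4 (since 2·4 = 8 = 1·7 + 1), so t ≡ 4·6 = 24 ≡ 3 (mod 7).
    Then x = 7 + 9·3 = 34, valid modulo lcm(9, 7) = 63: x ≡ 34 (mod 63).
  Combine with x ≡ 4 (mod 5); new modulus lcm = 315.
    Write x = 34 + 63·t and substitute into x ≡ 4 (mod 5): 63·t ≡ 4 − 34 = -30 (mod 5).
    Reduce coefficients mod 5: 3·t ≡ 0 (mod 5).
    The inverse of 3 mod 5 is 2 (since 3·2 = 6 = 1·5 + 1), so t ≡ 2·0 = 0 ≡ 0 (mod 5).
    Then x = 34 + 63·0 = 34, valid modulo lcm(63, 5) = 315: x ≡ 34 (mod 315).
  Combine with x ≡ 0 (mod 4); new modulus lcm = 1260.
    Write x = 34 + 315·t and substitute into x ≡ 0 (mod 4): 315·t ≡ 0 − 34 = -34 (mod 4).
    Reduce coefficients mod 4: 3·t ≡ 2 (mod 4).
    The inverse of 3 mod 4 is 3 (since 3·3 = 9 = 2·4 + 1), so t ≡ 3·2 = 6 ≡ 2 (mod 4).
    Then x = 34 + 315·2 = 664, valid modulo lcm(315, 4) = 1260: x ≡ 664 (mod 1260).
  Combine with x ≡ 10 (mod 13); new modulus lcm = 16380.
    Write x = 664 + 1260·t and substitute into x ≡ 10 (mod 13): 1260·t ≡ 10 − 664 = -654 (mod 13).
    Reduce coefficients mod 13: 12·t ≡ 9 (mod 13).
    The inverse of 12 mod 13 is 12 (since 12·12 = 144 = 11·13 + 1), so t ≡ 12·9 = 108 ≡ 4 (mod 13).
    Then x = 664 + 1260·4 = 5704, valid modulo lcm(1260, 13) = 16380: x ≡ 5704 (mod 16380).
Verify against each original: 5704 mod 9 = 7, 5704 mod 7 = 6, 5704 mod 5 = 4, 5704 mod 4 = 0, 5704 mod 13 = 10.

x ≡ 5704 (mod 16380).
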